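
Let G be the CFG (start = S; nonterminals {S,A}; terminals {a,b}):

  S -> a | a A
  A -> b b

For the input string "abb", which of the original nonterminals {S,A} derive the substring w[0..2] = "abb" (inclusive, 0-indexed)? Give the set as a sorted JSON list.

CNF form of G:
  S -> T1 A | a
  A -> T0 T0
  T0 -> b
  T1 -> a

CYK fill — only the sub-triangle for w[0..2]:
  T[0,0] 'a' = {S,T1}  orig:{S}
  T[1,1] 'b' = {T0}  orig:{}
  T[2,2] 'b' = {T0}  orig:{}
  T[0,1] 'ab' = ∅
  T[1,2] 'bb' = {A}
  T[0,2] 'abb' = {S}

Original NTs in T[0,2] deriving "abb": ["S"]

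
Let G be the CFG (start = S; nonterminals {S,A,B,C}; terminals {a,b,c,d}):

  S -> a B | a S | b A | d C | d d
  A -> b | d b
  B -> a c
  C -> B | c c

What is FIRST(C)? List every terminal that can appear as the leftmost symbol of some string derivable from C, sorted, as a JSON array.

Compute FIRST by fixpoint:
iter 1:
  A via A→b: +{b}
  A via A→d b: +{d}
  B via B→a c: +{a}
  C via C→B: +{a}
  C via C→c c: +{c}
  S via S→a B: +{a}
  S via S→b A: +{b}
  S via S→d C: +{d}
  FIRST(S)={a,b,d}  FIRST(A)={b,d}  FIRST(B)={a}  FIRST(C)={a,c}
iter 2: (stable)
  FIRST(S)={a,b,d}  FIRST(A)={b,d}  FIRST(B)={a}  FIRST(C)={a,c}

FIRST(C) = ["a", "c"]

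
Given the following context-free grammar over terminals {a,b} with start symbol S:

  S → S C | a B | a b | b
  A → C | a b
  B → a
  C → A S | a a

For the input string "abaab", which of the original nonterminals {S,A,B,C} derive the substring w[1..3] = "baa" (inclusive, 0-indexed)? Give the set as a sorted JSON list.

CNF form of G:
  S -> S C | T0 B | T0 T1 | b
  A -> A S | T0 T0 | T0 T1
  B -> a
  C -> A S | T0 T0
  T0 -> a
  T1 -> b

CYK table (by increasing span), restricted to cells inside w[1..3]:
  cell(1,1) b: {S,T1}  orig:{S}
  cell(2,2) a: {B,T0}  orig:{B}
  cell(3,3) a: {B,T0}  orig:{B}
  cell(1,2) ba: ∅
  cell(2,3) aa: {A,C,S}
  cell(1,3) baa: {S}

Original NTs in T[1,3] deriving "baa": ["S"]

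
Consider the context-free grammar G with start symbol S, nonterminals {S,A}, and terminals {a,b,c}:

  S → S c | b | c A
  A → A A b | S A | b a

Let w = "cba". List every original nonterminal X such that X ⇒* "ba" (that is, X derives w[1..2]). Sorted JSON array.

CNF form of G:
  S -> S T2 | T2 A | b
  A -> A X3 | S A | T0 T1
  T0 -> b
  T1 -> a
  T2 -> c
  X3 -> A T0

Fill CYK table bottom-up (cells [i..j] with 1 ≤ i ≤ j ≤ 2 only):
  [1..1]={S,T0}  "b"  orig:{S}
  [2..2]={T1}  "a"  orig:{}
  [1..2]={A}  "ba"

Original NTs in T[1,2] deriving "ba": ["A"]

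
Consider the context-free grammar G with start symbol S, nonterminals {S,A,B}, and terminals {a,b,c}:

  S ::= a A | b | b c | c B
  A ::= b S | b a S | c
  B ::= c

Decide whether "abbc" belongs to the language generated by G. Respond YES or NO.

CNF form of G:
  S -> T0 T2 | T1 A | T2 B | b
  A -> T0 S | T0 X3 | c
  B -> c
  T0 -> b
  T1 -> a
  T2 -> c
  X3 -> T1 S

CYK fill:
  T[0,0] 'a' = {T1}  orig:{}
  T[1,1] 'b' = {S,T0}  orig:{S}
  T[2,2] 'b' = {S,T0}  orig:{S}
  T[3,3] 'c' = {A,B,T2}  orig:{A,B}
  T[0,1] 'ab' = {X3}  orig:{}
  T[1,2] 'bb' = {A}
  T[2,3] 'bc' = {S}
  T[0,2] 'abb' = {S}
  T[1,3] 'bbc' = {A}
  T[0,3] 'abbc' = {S}

S ∈ T[0,3] ⇒ YES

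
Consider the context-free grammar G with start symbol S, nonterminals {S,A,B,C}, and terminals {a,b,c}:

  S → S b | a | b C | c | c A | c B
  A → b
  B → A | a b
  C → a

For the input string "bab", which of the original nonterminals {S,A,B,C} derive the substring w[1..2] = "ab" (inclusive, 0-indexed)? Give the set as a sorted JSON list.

Convert to CNF:
  S -> S T1 | T1 C | T2 A | T2 B | a | c
  A -> b
  B -> T0 T1 | b
  C -> a
  T0 -> a
  T1 -> b
  T2 -> c

CYK fill — only the sub-triangle for w[1..2]:
  [1..1]={C,S,T0}  "a"  orig:{C,S}
  [2..2]={A,B,T1}  "b"  orig:{A,B}
  [1..2]={B,S}  "ab"

Original NTs in T[1,2] deriving "ab": ["B", "S"]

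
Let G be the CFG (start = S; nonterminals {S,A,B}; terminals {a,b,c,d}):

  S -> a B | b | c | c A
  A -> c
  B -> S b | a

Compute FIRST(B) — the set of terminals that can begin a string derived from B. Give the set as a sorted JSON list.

FIRST iteration:
[1]
  A via A→c: +{c}
  B via B→a: +{a}
  S via S→a B: +{a}
  S via S→b: +{b}
  S via S→c: +{c}
  S: {a,b,c}  A: {c}  B: {a}
[2]
  B via B→S b: +{b,c}
  S: {a,b,c}  A: {c}  B: {a,b,c}
[3] (no change)
  S: {a,b,c}  A: {c}  B: {a,b,c}

FIRST(B) = ["a", "b", "c"]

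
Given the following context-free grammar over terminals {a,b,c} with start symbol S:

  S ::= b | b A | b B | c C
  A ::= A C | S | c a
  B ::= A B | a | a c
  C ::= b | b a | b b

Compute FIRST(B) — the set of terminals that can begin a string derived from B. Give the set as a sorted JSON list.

FIRST sets, iterate to fixpoint:
round 1:
  A via A→c a: +{c}
  B via B→A B: +{c}
  B via B→a: +{a}
  C via C→b: +{b}
  S via S→b: +{b}
  S via S→c C: +{c}
  FIRST[S]={b,c}  FIRST[A]={c}  FIRST[B]={a,c}  FIRST[C]={b}
round 2:
  A via A→S: +{b}
  B via B→A B: +{b}
  FIRST[S]={b,c}  FIRST[A]={b,c}  FIRST[B]={a,b,c}  FIRST[C]={b}
round 3: (stable)
  FIRST[S]={b,c}  FIRST[A]={b,c}  FIRST[B]={a,b,c}  FIRST[C]={b}

FIRST(B) = ["a", "b", "c"]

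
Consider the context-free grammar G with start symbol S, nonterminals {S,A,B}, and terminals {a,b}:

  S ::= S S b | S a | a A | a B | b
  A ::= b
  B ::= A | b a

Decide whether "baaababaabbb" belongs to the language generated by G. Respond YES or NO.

CNF form of G:
  S -> S T1 | S X2 | T1 A | T1 B | b
  A -> b
  B -> T0 T1 | b
  T0 -> b
  T1 -> a
  X2 -> S T0

CYK fill:
  [0..0]={A,B,S,T0}  "b"  orig:{A,B,S}
  [1..1]={T1}  "a"  orig:{}
  [2..2]={T1}  "a"  orig:{}
  [3..3]={T1}  "a"  orig:{}
  [4..4]={A,B,S,T0}  "b"  orig:{A,B,S}
  [5..5]={T1}  "a"  orig:{}
  [6..6]={A,B,S,T0}  "b"  orig:{A,B,S}
  [7..7]={T1}  "a"  orig:{}
  [8..8]={T1}  "a"  orig:{}
  [9..9]={A,B,S,T0}  "b"  orig:{A,B,S}
  [10..10]={A,B,S,T0}  "b"  orig:{A,B,S}
  [11..11]={A,B,S,T0}  "b"  orig:{A,B,S}
  [0..1]={B,S}  "ba"
  [1..2]=∅  "aa"
  [2..3]=∅  "aa"
  [3..4]={S}  "ab"
  [4..5]={B,S}  "ba"
  [5..6]={S}  "ab"
  [6..7]={B,S}  "ba"
  [7..8]=∅  "aa"
  [8..9]={S}  "ab"
  [9..10]={X2}  "bb"  orig:{}
  [10..11]={X2}  "bb"  orig:{}
  [0..2]={S}  "baa"
  [1..3]=∅  "aaa"
  [2..4]=∅  "aab"
  [3..5]={S}  "aba"
  [4..6]={X2}  "bab"  orig:{}
  [5..7]={S}  "aba"
  [6..8]={S}  "baa"
  [7..9]=∅  "aab"
  [8..10]={X2}  "abb"  orig:{}
  [9..11]={S}  "bbb"
  [0..3]={S}  "baaa"
  [1..4]=∅  "aaab"
  [2..5]=∅  "aaba"
  [3..6]={X2}  "abab"  orig:{}
  [4..7]=∅  "baba"
  [5..8]={S}  "abaa"
  [6..9]={X2}  "baab"  orig:{}
  [7..10]=∅  "aabb"
  [8..11]={S}  "abbb"
  [0..4]={X2}  "baaab"  orig:{}
  [1..5]=∅  "aaaba"
  [2..6]=∅  "aabab"
  [3..7]=∅  "ababa"
  [4..8]=∅  "babaa"
  [5..9]={X2}  "abaab"  orig:{}
  [6..10]={S}  "baabb"
  [7..11]=∅  "aabbb"
  [0..5]=∅  "baaaba"
  [1..6]=∅  "aaabab"
  [2..7]=∅  "aababa"
  [3..8]=∅  "ababaa"
  [4..9]={S}  "babaab"
  [5..10]={S}  "abaabb"
  [6..11]={X2}  "baabbb"  orig:{}
  [0..6]={S}  "baaabab"
  [1..7]=∅  "aaababa"
  [2..8]=∅  "aababaa"
  [3..9]={S}  "ababaab"
  [4..10]={X2}  "babaabb"  orig:{}
  [5..11]={X2}  "abaabbb"  orig:{}
  [0..7]={S}  "baaababa"
  [1..8]=∅  "aaababaa"
  [2..9]=∅  "aababaab"
  [3..10]={X2}  "ababaabb"  orig:{}
  [4..11]={S}  "babaabbb"
  [0..8]={S}  "baaababaa"
  [1..9]=∅  "aaababaab"
  [2..10]=∅  "aababaabb"
  [3..11]={S}  "ababaabbb"
  [0..9]={X2}  "baaababaab"  orig:{}
  [1..10]=∅  "aaababaabb"
  [2..11]=∅  "aababaabbb"
  [0..10]={S}  "baaababaabb"
  [1..11]=∅  "aaababaabbb"
  [0..11]={X2}  "baaababaabbb"  orig:{}

S ∉ T[0,11] ⇒ NO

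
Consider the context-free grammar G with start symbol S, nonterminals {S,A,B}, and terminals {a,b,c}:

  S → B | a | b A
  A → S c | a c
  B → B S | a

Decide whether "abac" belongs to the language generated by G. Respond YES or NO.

CNF form of G:
  S -> B S | T2 A | a
  A -> S T0 | T1 T0
  B -> B S | a
  T0 -> c
  T1 -> a
  T2 -> b

Fill CYK table bottom-up:
  cell(0,0) a: {B,S,T1}  orig:{B,S}
  cell(1,1) b: {T2}  orig:{}
  cell(2,2) a: {B,S,T1}  orig:{B,S}
  cell(3,3) c: {T0}  orig:{}
  cell(0,1) ab: ∅
  cell(1,2) ba: ∅
  cell(2,3) ac: {A}
  cell(0,2) aba: ∅
  cell(1,3) bac: {S}
  cell(0,3) abac: {B,S}

S ∈ T[0,3] ⇒ YES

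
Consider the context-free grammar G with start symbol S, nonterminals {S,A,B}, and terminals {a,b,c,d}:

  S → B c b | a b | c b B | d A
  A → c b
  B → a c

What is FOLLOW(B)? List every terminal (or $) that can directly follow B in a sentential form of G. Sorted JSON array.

Compute FIRST by fixpoint:
iter 1:
  A via A→c b: +{c}
  B via B→a c: +{a}
  S via S→B c b: +{a}
  S via S→c b B: +{c}
  S via S→d A: +{d}
  FIRST(S)={a,c,d}  FIRST(A)={c}  FIRST(B)={a}
iter 2: (stable)
  FIRST(S)={a,c,d}  FIRST(A)={c}  FIRST(B)={a}

FOLLOW iteration:
initialize: $ ∈ FOLLOW(S)
pass 1:
  S→B c b: FOLLOW(B) ⊇ FIRST(c) = {c}; new: +{c}
  S→c b B: FOLLOW(B) ⊇ FOLLOW(S) ⊇ {$}; new: +{$}
  S→d A: FOLLOW(A) ⊇ FOLLOW(S) ⊇ {$}; new: +{$}
  S: {$}  A: {$}  B: {$,c}
pass 2: done
  S: {$}  A: {$}  B: {$,c}

FOLLOW(B) = ["$", "c"]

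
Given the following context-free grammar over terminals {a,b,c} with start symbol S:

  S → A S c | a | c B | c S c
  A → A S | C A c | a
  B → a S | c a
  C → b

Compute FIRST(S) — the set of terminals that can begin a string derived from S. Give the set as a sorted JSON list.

Compute FIRST by fixpoint:
round 1:
  A via A→a: +{a}
  B via B→a S: +{a}
  B via B→c a: +{c}
  C via C→b: +{b}
  S via S→A S c: +{a}
  S via S→c B: +{c}
  FIRST[S]={a,c}  FIRST[A]={a}  FIRST[B]={a,c}  FIRST[C]={b}
round 2:
  A via A→C A c: +{b}
  S via S→A S c: +{b}
  FIRST[S]={a,b,c}  FIRST[A]={a,b}  FIRST[B]={a,c}  FIRST[C]={b}
round 3: (stable)
  FIRST[S]={a,b,c}  FIRST[A]={a,b}  FIRST[B]={a,c}  FIRST[C]={b}

FIRST(S) = ["a", "b", "c"]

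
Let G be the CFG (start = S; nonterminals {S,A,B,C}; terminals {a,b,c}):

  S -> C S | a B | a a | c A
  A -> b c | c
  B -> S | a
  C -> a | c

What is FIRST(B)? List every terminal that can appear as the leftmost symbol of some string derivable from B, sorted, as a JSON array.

Compute FIRST by fixpoint:
[1]
  A via A→b c: +{b}
  A via A→c: +{c}
  B via B→a: +{a}
  C via C→a: +{a}
  C via C→c: +{c}
  S via S→C S: +{a,c}
  FIRST[S]={a,c}  FIRST[A]={b,c}  FIRST[B]={a}  FIRST[C]={a,c}
[2]
  B via B→S: +{c}
  FIRST[S]={a,c}  FIRST[A]={b,c}  FIRST[B]={a,c}  FIRST[C]={a,c}
[3] done
  FIRST[S]={a,c}  FIRST[A]={b,c}  FIRST[B]={a,c}  FIRST[C]={a,c}

FIRST(B) = ["a", "c"]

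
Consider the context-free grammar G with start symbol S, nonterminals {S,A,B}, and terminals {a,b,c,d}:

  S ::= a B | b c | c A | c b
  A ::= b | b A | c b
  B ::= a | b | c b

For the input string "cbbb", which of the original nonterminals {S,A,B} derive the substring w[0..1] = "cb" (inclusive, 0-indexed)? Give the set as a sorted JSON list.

CNF form of G:
  S -> T0 T1 | T1 A | T1 T0 | T2 B
  A -> T0 A | T1 T0 | b
  B -> T1 T0 | a | b
  T0 -> b
  T1 -> c
  T2 -> a

Fill CYK table bottom-up, restricted to cells inside w[0..1]:
  T[0,0] 'c' = {T1}  orig:{}
  T[1,1] 'b' = {A,B,T0}  orig:{A,B}
  T[0,1] 'cb' = {A,B,S}

Original NTs in T[0,1] deriving "cb": ["A", "B", "S"]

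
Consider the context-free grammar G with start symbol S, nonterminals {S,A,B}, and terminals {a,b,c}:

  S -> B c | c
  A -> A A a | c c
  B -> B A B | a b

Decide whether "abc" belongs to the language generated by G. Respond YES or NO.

Convert to CNF:
  S -> B T1 | c
  A -> A X3 | T1 T1
  B -> B X4 | T0 T2
  T0 -> a
  T1 -> c
  T2 -> b
  X3 -> A T0
  X4 -> A B

Fill CYK table bottom-up:
  cell(0,0) a: {T0}  orig:{}
  cell(1,1) b: {T2}  orig:{}
  cell(2,2) c: {S,T1}  orig:{S}
  cell(0,1) ab: {B}
  cell(1,2) bc: ∅
  cell(0,2) abc: {S}

S ∈ T[0,2] ⇒ YES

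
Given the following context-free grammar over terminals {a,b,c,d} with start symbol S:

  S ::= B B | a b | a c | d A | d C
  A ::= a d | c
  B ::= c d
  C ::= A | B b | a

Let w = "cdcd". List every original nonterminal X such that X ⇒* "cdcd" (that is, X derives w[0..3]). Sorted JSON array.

Convert to CNF:
  S -> B B | T0 T2 | T0 T3 | T1 A | T1 C
  A -> T0 T1 | c
  B -> T2 T1
  C -> B T3 | T0 T1 | a | c
  T0 -> a
  T1 -> d
  T2 -> c
  T3 -> b

Fill CYK table bottom-up (cells [i..j] with 0 ≤ i ≤ j ≤ 3 only):
  cell(0,0) c: {A,C,T2}  orig:{A,C}
  cell(1,1) d: {T1}  orig:{}
  cell(2,2) c: {A,C,T2}  orig:{A,C}
  cell(3,3) d: {T1}  orig:{}
  cell(0,1) cd: {B}
  cell(1,2) dc: {S}
  cell(2,3) cd: {B}
  cell(0,2) cdc: ∅
  cell(1,3) dcd: ∅
  cell(0,3) cdcd: {S}

Original NTs in T[0,3] deriving "cdcd": ["S"]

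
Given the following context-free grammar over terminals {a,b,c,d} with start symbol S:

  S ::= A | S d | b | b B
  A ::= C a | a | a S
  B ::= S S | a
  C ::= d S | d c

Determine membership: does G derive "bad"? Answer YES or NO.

CNF form of G:
  S -> C T0 | S T1 | T0 S | T3 B | a | b
  A -> C T0 | T0 S | a
  B -> S S | a
  C -> T1 S | T1 T2
  T0 -> a
  T1 -> d
  T2 -> c
  T3 -> b

CYK fill:
  cell(0,0) b: {S,T3}  orig:{S}
  cell(1,1) a: {A,B,S,T0}  orig:{A,B,S}
  cell(2,2) d: {T1}  orig:{}
  cell(0,1) ba: {B,S}
  cell(1,2) ad: {S}
  cell(0,2) bad: {B,S}

S ∈ T[0,2] ⇒ YES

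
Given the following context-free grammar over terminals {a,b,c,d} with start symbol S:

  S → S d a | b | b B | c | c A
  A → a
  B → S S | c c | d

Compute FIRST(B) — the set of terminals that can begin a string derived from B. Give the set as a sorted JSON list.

FIRST iteration:
iter 1:
  A via A→a: +{a}
  B via B→c c: +{c}
  B via B→d: +{d}
  S via S→b: +{b}
  S via S→c: +{c}
  S: {b,c}  A: {a}  B: {c,d}
iter 2:
  B via B→S S: +{b}
  S: {b,c}  A: {a}  B: {b,c,d}
iter 3: — fixpoint
  S: {b,c}  A: {a}  B: {b,c,d}

FIRST(B) = ["b", "c", "d"]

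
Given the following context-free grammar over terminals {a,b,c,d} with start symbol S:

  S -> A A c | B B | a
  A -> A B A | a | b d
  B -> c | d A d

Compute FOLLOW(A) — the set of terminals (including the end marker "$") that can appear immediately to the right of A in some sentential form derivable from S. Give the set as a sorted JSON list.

FIRST iteration:
[1]
  A via A→a: +{a}
  A via A→b d: +{b}
  B via B→c: +{c}
  B via B→d A d: +{d}
  S via S→A A c: +{a,b}
  S via S→B B: +{c,d}
  FIRST(S)={a,b,c,d}  FIRST(A)={a,b}  FIRST(B)={c,d}
[2] — fixpoint
  FIRST(S)={a,b,c,d}  FIRST(A)={a,b}  FIRST(B)={c,d}

FOLLOW iteration:
FOLLOW(S) := {$}
iter 1:
  A→A B A: FOLLOW(A) ⊇ FIRST(B) = {c,d}; new: +{c,d}
  A→A B A: FOLLOW(B) ⊇ FIRST(A) = {a,b}; new: +{a,b}
  S→A A c: FOLLOW(A) ⊇ FIRST(A) = {a,b}; new: +{a,b}
  S→B B: FOLLOW(B) ⊇ FIRST(B) = {c,d}; new: +{c,d}
  S→B B: FOLLOW(B) ⊇ FOLLOW(S) ⊇ {$}; new: +{$}
  FOLLOW(S)={$}  FOLLOW(A)={a,b,c,d}  FOLLOW(B)={$,a,b,c,d}
iter 2: done
  FOLLOW(S)={$}  FOLLOW(A)={a,b,c,d}  FOLLOW(B)={$,a,b,c,d}

FOLLOW(A) = ["a", "b", "c", "d"]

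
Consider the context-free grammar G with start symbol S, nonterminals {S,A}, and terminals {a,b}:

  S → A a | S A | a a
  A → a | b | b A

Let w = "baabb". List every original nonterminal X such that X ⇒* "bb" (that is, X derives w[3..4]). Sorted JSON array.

Convert to CNF:
  S -> A T1 | S A | T1 T1
  A -> T0 A | a | b
  T0 -> b
  T1 -> a

Fill CYK table bottom-up, restricted to cells inside w[3..4]:
  [3..3]={A,T0}  "b"  orig:{A}
  [4..4]={A,T0}  "b"  orig:{A}
  [3..4]={A}  "bb"

Original NTs in T[3,4] deriving "bb": ["A"]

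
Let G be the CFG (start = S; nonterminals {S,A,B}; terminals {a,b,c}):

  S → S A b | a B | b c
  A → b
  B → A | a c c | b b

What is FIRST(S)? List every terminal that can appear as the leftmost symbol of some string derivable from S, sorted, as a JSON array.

Compute FIRST by fixpoint:
pass 1:
  A via A→b: +{b}
  B via B→A: +{b}
  B via B→a c c: +{a}
  S via S→a B: +{a}
  S via S→b c: +{b}
  FIRST[S]={a,b}  FIRST[A]={b}  FIRST[B]={a,b}
pass 2: (no change)
  FIRST[S]={a,b}  FIRST[A]={b}  FIRST[B]={a,b}

FIRST(S) = ["a", "b"]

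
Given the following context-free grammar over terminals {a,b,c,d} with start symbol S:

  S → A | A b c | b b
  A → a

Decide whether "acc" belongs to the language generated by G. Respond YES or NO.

CNF form of G:
  S -> A X2 | T0 T0 | a
  A -> a
  T0 -> b
  T1 -> c
  X2 -> T0 T1

CYK table (by increasing span):
  [0..0]={A,S}  "a"
  [1..1]={T1}  "c"  orig:{}
  [2..2]={T1}  "c"  orig:{}
  [0..1]=∅  "ac"
  [1..2]=∅  "cc"
  [0..2]=∅  "acc"

S ∉ T[0,2] ⇒ NO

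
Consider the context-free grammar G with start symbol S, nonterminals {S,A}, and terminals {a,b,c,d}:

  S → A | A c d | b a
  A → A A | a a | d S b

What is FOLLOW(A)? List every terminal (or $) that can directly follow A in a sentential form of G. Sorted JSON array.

FIRST sets, iterate to fixpoint:
[1]
  A via A→a a: +{a}
  A via A→d S b: +{d}
  S via S→A: +{a,d}
  S via S→b a: +{b}
  S: {a,b,d}  A: {a,d}
[2] (no change)
  S: {a,b,d}  A: {a,d}

FOLLOW sets:
initialize: $ ∈ FOLLOW(S)
iter 1:
  A→A A: FOLLOW(A) ⊇ FIRST(A) = {a,d}; new: +{a,d}
  A→d S b: FOLLOW(S) ⊇ FIRST(b) = {b}; new: +{b}
  S→A: FOLLOW(A) ⊇ FOLLOW(S) ⊇ {$,b}; new: +{$,b}
  S→A c d: FOLLOW(A) ⊇ FIRST(c) = {c}; new: +{c}
  FOLLOW(S)={$,b}  FOLLOW(A)={$,a,b,c,d}
iter 2: (stable)
  FOLLOW(S)={$,b}  FOLLOW(A)={$,a,b,c,d}

FOLLOW(A) = ["$", "a", "b", "c", "d"]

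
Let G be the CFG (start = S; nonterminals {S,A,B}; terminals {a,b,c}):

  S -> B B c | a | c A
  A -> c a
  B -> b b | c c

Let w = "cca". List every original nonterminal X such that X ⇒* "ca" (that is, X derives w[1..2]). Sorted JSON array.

Convert to CNF:
  S -> B X3 | T0 A | a
  A -> T0 T1
  B -> T0 T0 | T2 T2
  T0 -> c
  T1 -> a
  T2 -> b
  X3 -> B T0

CYK table (by increasing span) — only the sub-triangle for w[1..2]:
  cell(1,1) c: {T0}  orig:{}
  cell(2,2) a: {S,T1}  orig:{S}
  cell(1,2) ca: {A}

Original NTs in T[1,2] deriving "ca": ["A"]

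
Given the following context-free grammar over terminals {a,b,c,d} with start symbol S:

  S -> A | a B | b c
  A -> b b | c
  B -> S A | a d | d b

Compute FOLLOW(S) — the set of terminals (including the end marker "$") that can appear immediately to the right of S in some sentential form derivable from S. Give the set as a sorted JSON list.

FIRST sets, iterate to fixpoint:
iter 1:
  A via A→b b: +{b}
  A via A→c: +{c}
  B via B→a d: +{a}
  B via B→d b: +{d}
  S via S→A: +{b,c}
  S via S→a B: +{a}
  FIRST(S)={a,b,c}  FIRST(A)={b,c}  FIRST(B)={a,d}
iter 2:
  B via B→S A: +{b,c}
  FIRST(S)={a,b,c}  FIRST(A)={b,c}  FIRST(B)={a,b,c,d}
iter 3: (no change)
  FIRST(S)={a,b,c}  FIRST(A)={b,c}  FIRST(B)={a,b,c,d}

Compute FOLLOW by fixpoint:
initialize: $ ∈ FOLLOW(S)
[1]
  B→S A: FOLLOW(S) ⊇ FIRST(A) = {b,c}; new: +{b,c}
  S→A: FOLLOW(A) ⊇ FOLLOW(S) ⊇ {$,b,c}; new: +{$,b,c}
  S→a B: FOLLOW(B) ⊇ FOLLOW(S) ⊇ {$,b,c}; new: +{$,b,c}
  S: {$,b,c}  A: {$,b,c}  B: {$,b,c}
[2] done
  S: {$,b,c}  A: {$,b,c}  B: {$,b,c}

FOLLOW(S) = ["$", "b", "c"]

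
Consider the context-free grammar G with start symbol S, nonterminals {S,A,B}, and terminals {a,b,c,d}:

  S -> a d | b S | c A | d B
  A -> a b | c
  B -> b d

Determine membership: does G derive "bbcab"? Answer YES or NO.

CNF form of G:
  S -> T0 T2 | T1 S | T2 B | T3 A
  A -> T0 T1 | c
  B -> T1 T2
  T0 -> a
  T1 -> b
  T2 -> d
  T3 -> c

CYK table (by increasing span):
  cell(0,0) b: {T1}  orig:{}
  cell(1,1) b: {T1}  orig:{}
  cell(2,2) c: {A,T3}  orig:{A}
  cell(3,3) a: {T0}  orig:{}
  cell(4,4) b: {T1}  orig:{}
  cell(0,1) bb: ∅
  cell(1,2) bc: ∅
  cell(2,3) ca: ∅
  cell(3,4) ab: {A}
  cell(0,2) bbc: ∅
  cell(1,3) bca: ∅
  cell(2,4) cab: {S}
  cell(0,3) bbca: ∅
  cell(1,4) bcab: {S}
  cell(0,4) bbcab: {S}

S ∈ T[0,4] ⇒ YES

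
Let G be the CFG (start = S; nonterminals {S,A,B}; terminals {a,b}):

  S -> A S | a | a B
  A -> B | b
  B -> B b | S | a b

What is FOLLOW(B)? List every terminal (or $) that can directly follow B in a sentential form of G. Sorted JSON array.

Compute FIRST by fixpoint:
iter 1:
  A via A→b: +{b}
  B via B→a b: +{a}
  S via S→A S: +{b}
  S via S→a: +{a}
  S: {a,b}  A: {b}  B: {a}
iter 2:
  A via A→B: +{a}
  B via B→S: +{b}
  S: {a,b}  A: {a,b}  B: {a,b}
iter 3: done
  S: {a,b}  A: {a,b}  B: {a,b}

Compute FOLLOW by fixpoint:
FOLLOW(S) := {$}
round 1:
  B→B b: FOLLOW(B) ⊇ FIRST(b) = {b}; new: +{b}
  B→S: FOLLOW(S) ⊇ FOLLOW(B) ⊇ {b}; new: +{b}
  S→A S: FOLLOW(A) ⊇ FIRST(S) = {a,b}; new: +{a,b}
  S→a B: FOLLOW(B) ⊇ FOLLOW(S) ⊇ {$,b}; new: +{$}
  FOLLOW(S)={$,b}  FOLLOW(A)={a,b}  FOLLOW(B)={$,b}
round 2:
  A→B: FOLLOW(B) ⊇ FOLLOW(A) ⊇ {a,b}; new: +{a}
  B→S: FOLLOW(S) ⊇ FOLLOW(B) ⊇ {$,a,b}; new: +{a}
  FOLLOW(S)={$,a,b}  FOLLOW(A)={a,b}  FOLLOW(B)={$,a,b}
round 3: (no change)
  FOLLOW(S)={$,a,b}  FOLLOW(A)={a,b}  FOLLOW(B)={$,a,b}

FOLLOW(B) = ["$", "a", "b"]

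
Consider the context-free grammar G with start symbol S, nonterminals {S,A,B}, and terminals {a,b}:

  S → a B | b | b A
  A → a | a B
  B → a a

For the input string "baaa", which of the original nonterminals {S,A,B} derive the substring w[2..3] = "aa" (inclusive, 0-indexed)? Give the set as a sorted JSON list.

Convert to CNF:
  S -> T0 B | T1 A | b
  A -> T0 B | a
  B -> T0 T0
  T0 -> a
  T1 -> b

CYK table (by increasing span) — only the sub-triangle for w[2..3]:
  T[2,2] 'a' = {A,T0}  orig:{A}
  T[3,3] 'a' = {A,T0}  orig:{A}
  T[2,3] 'aa' = {B}

Original NTs in T[2,3] deriving "aa": ["B"]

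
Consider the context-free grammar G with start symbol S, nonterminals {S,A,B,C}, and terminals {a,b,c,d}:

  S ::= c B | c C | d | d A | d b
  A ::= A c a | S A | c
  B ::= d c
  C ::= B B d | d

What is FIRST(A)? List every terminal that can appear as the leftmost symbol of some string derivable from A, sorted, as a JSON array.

FIRST sets, iterate to fixpoint:
round 1:
  A via A→c: +{c}
  B via B→d c: +{d}
  C via C→B B d: +{d}
  S via S→c B: +{c}
  S via S→d: +{d}
  FIRST[S]={c,d}  FIRST[A]={c}  FIRST[B]={d}  FIRST[C]={d}
round 2:
  A via A→S A: +{d}
  FIRST[S]={c,d}  FIRST[A]={c,d}  FIRST[B]={d}  FIRST[C]={d}
round 3: (stable)
  FIRST[S]={c,d}  FIRST[A]={c,d}  FIRST[B]={d}  FIRST[C]={d}

FIRST(A) = ["c", "d"]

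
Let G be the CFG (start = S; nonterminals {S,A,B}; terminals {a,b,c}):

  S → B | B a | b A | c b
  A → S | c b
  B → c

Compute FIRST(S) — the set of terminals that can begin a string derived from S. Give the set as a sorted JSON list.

Compute FIRST by fixpoint:
pass 1:
  A via A→c b: +{c}
  B via B→c: +{c}
  S via S→B: +{c}
  S via S→b A: +{b}
  FIRST[S]={b,c}  FIRST[A]={c}  FIRST[B]={c}
pass 2:
  A via A→S: +{b}
  FIRST[S]={b,c}  FIRST[A]={b,c}  FIRST[B]={c}
pass 3: done
  FIRST[S]={b,c}  FIRST[A]={b,c}  FIRST[B]={c}

FIRST(S) = ["b", "c"]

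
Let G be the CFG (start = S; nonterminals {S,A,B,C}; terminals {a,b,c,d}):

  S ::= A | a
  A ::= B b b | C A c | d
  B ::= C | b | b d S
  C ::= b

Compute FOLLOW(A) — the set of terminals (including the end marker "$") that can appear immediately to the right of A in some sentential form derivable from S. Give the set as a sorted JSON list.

Compute FIRST by fixpoint:
[1]
  A via A→d: +{d}
  B via B→b: +{b}
  C via C→b: +{b}
  S via S→A: +{d}
  S via S→a: +{a}
  FIRST(S)={a,d}  FIRST(A)={d}  FIRST(B)={b}  FIRST(C)={b}
[2]
  A via A→B b b: +{b}
  S via S→A: +{b}
  FIRST(S)={a,b,d}  FIRST(A)={b,d}  FIRST(B)={b}  FIRST(C)={b}
[3] (no change)
  FIRST(S)={a,b,d}  FIRST(A)={b,d}  FIRST(B)={b}  FIRST(C)={b}

FOLLOW sets:
FOLLOW(S) := {$}
round 1:
  A→B b b: FOLLOW(B) ⊇ FIRST(b) = {b}; new: +{b}
  A→C A c: FOLLOW(C) ⊇ FIRST(A) = {b,d}; new: +{b,d}
  A→C A c: FOLLOW(A) ⊇ FIRST(c) = {c}; new: +{c}
  B→b d S: FOLLOW(S) ⊇ FOLLOW(B) ⊇ {b}; new: +{b}
  S→A: FOLLOW(A) ⊇ FOLLOW(S) ⊇ {$,b}; new: +{$,b}
  S: {$,b}  A: {$,b,c}  B: {b}  C: {b,d}
round 2: — fixpoint
  S: {$,b}  A: {$,b,c}  B: {b}  C: {b,d}

FOLLOW(A) = ["$", "b", "c"]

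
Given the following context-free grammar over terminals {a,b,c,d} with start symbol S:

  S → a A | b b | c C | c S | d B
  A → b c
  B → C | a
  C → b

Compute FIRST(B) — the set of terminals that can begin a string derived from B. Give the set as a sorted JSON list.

FIRST sets, iterate to fixpoint:
[1]
  A via A→b c: +{b}
  B via B→a: +{a}
  C via C→b: +{b}
  S via S→a A: +{a}
  S via S→b b: +{b}
  S via S→c C: +{c}
  S via S→d B: +{d}
  S: {a,b,c,d}  A: {b}  B: {a}  C: {b}
[2]
  B via B→C: +{b}
  S: {a,b,c,d}  A: {b}  B: {a,b}  C: {b}
[3] (stable)
  S: {a,b,c,d}  A: {b}  B: {a,b}  C: {b}

FIRST(B) = ["a", "b"]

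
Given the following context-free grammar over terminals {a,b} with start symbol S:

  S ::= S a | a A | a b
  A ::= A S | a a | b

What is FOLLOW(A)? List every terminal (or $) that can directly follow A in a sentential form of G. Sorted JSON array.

FIRST iteration:
iter 1:
  A via A→a a: +{a}
  A via A→b: +{b}
  S via S→a A: +{a}
  FIRST(S)={a}  FIRST(A)={a,b}
iter 2: (stable)
  FIRST(S)={a}  FIRST(A)={a,b}

FOLLOW sets:
seed FOLLOW(S) with $
iter 1:
  A→A S: FOLLOW(A) ⊇ FIRST(S) = {a}; new: +{a}
  A→A S: FOLLOW(S) ⊇ FOLLOW(A) ⊇ {a}; new: +{a}
  S→a A: FOLLOW(A) ⊇ FOLLOW(S) ⊇ {$,a}; new: +{$}
  FOLLOW(S)={$,a}  FOLLOW(A)={$,a}
iter 2: (stable)
  FOLLOW(S)={$,a}  FOLLOW(A)={$,a}

FOLLOW(A) = ["$", "a"]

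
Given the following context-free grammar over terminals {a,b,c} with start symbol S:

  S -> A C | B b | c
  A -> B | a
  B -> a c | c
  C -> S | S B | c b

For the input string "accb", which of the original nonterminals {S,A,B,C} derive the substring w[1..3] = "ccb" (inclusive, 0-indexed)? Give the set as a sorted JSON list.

Convert to CNF:
  S -> A C | B T2 | c
  A -> T0 T1 | a | c
  B -> T0 T1 | c
  C -> A C | B T2 | S B | T1 T2 | c
  T0 -> a
  T1 -> c
  T2 -> b

Fill CYK table bottom-up, restricted to cells inside w[1..3]:
  cell(1,1) c: {A,B,C,S,T1}  orig:{A,B,C,S}
  cell(2,2) c: {A,B,C,S,T1}  orig:{A,B,C,S}
  cell(3,3) b: {T2}  orig:{}
  cell(1,2) cc: {C,S}
  cell(2,3) cb: {C,S}
  cell(1,3) ccb: {C,S}

Original NTs in T[1,3] deriving "ccb": ["C", "S"]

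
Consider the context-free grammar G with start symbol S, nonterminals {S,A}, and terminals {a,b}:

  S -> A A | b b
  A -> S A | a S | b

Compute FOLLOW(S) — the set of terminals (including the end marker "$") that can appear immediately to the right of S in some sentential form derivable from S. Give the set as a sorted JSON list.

Compute FIRST by fixpoint:
round 1:
  A via A→a S: +{a}
  A via A→b: +{b}
  S via S→A A: +{a,b}
  FIRST[S]={a,b}  FIRST[A]={a,b}
round 2: (stable)
  FIRST[S]={a,b}  FIRST[A]={a,b}

FOLLOW sets:
seed FOLLOW(S) with $
round 1:
  A→S A: FOLLOW(S) ⊇ FIRST(A) = {a,b}; new: +{a,b}
  S→A A: FOLLOW(A) ⊇ FIRST(A) = {a,b}; new: +{a,b}
  S→A A: FOLLOW(A) ⊇ FOLLOW(S) ⊇ {$,a,b}; new: +{$}
  FOLLOW(S)={$,a,b}  FOLLOW(A)={$,a,b}
round 2: (stable)
  FOLLOW(S)={$,a,b}  FOLLOW(A)={$,a,b}

FOLLOW(S) = ["$", "a", "b"]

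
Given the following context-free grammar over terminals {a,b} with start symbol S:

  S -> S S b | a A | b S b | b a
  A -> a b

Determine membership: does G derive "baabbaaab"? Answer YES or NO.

Convert to CNF:
  S -> S X2 | T0 A | T1 T0 | T1 X3
  A -> T0 T1
  T0 -> a
  T1 -> b
  X2 -> S T1
  X3 -> S T1

CYK table (by increasing span):
  [0..0]={T1}  "b"  orig:{}
  [1..1]={T0}  "a"  orig:{}
  [2..2]={T0}  "a"  orig:{}
  [3..3]={T1}  "b"  orig:{}
  [4..4]={T1}  "b"  orig:{}
  [5..5]={T0}  "a"  orig:{}
  [6..6]={T0}  "a"  orig:{}
  [7..7]={T0}  "a"  orig:{}
  [8..8]={T1}  "b"  orig:{}
  [0..1]={S}  "ba"
  [1..2]=∅  "aa"
  [2..3]={A}  "ab"
  [3..4]=∅  "bb"
  [4..5]={S}  "ba"
  [5..6]=∅  "aa"
  [6..7]=∅  "aa"
  [7..8]={A}  "ab"
  [0..2]=∅  "baa"
  [1..3]={S}  "aab"
  [2..4]=∅  "abb"
  [3..5]=∅  "bba"
  [4..6]=∅  "baa"
  [5..7]=∅  "aaa"
  [6..8]={S}  "aab"
  [0..3]=∅  "baab"
  [1..4]={X2,X3}  "aabb"  orig:{}
  [2..5]=∅  "abba"
  [3..6]=∅  "bbaa"
  [4..7]=∅  "baaa"
  [5..8]=∅  "aaab"
  [0..4]={S}  "baabb"
  [1..5]=∅  "aabba"
  [2..6]=∅  "abbaa"
  [3..7]=∅  "bbaaa"
  [4..8]=∅  "baaab"
  [0..5]=∅  "baabba"
  [1..6]=∅  "aabbaa"
  [2..7]=∅  "abbaaa"
  [3..8]=∅  "bbaaab"
  [0..6]=∅  "baabbaa"
  [1..7]=∅  "aabbaaa"
  [2..8]=∅  "abbaaab"
  [0..7]=∅  "baabbaaa"
  [1..8]=∅  "aabbaaab"
  [0..8]=∅  "baabbaaab"

S ∉ T[0,8] ⇒ NO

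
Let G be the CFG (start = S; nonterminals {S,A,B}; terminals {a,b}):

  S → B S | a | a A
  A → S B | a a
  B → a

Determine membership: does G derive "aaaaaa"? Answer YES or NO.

Convert to CNF:
  S -> B S | T0 A | a
  A -> S B | T0 T0
  B -> a
  T0 -> a

CYK table (by increasing span):
  cell(0,0) a: {B,S,T0}  orig:{B,S}
  cell(1,1) a: {B,S,T0}  orig:{B,S}
  cell(2,2) a: {B,S,T0}  orig:{B,S}
  cell(3,3) a: {B,S,T0}  orig:{B,S}
  cell(4,4) a: {B,S,T0}  orig:{B,S}
  cell(5,5) a: {B,S,T0}  orig:{B,S}
  cell(0,1) aa: {A,S}
  cell(1,2) aa: {A,S}
  cell(2,3) aa: {A,S}
  cell(3,4) aa: {A,S}
  cell(4,5) aa: {A,S}
  cell(0,2) aaa: {A,S}
  cell(1,3) aaa: {A,S}
  cell(2,4) aaa: {A,S}
  cell(3,5) aaa: {A,S}
  cell(0,3) aaaa: {A,S}
  cell(1,4) aaaa: {A,S}
  cell(2,5) aaaa: {A,S}
  cell(0,4) aaaaa: {A,S}
  cell(1,5) aaaaa: {A,S}
  cell(0,5) aaaaaa: {A,S}

S ∈ T[0,5] ⇒ YES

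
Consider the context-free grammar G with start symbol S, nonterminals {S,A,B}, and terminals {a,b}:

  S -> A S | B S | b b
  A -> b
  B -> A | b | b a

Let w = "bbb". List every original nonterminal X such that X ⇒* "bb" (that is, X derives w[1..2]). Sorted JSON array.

Convert to CNF:
  S -> A S | B S | T0 T0
  A -> b
  B -> T0 T1 | b
  T0 -> b
  T1 -> a

Fill CYK table bottom-up, restricted to cells inside w[1..2]:
  [1..1]={A,B,T0}  "b"  orig:{A,B}
  [2..2]={A,B,T0}  "b"  orig:{A,B}
  [1..2]={S}  "bb"

Original NTs in T[1,2] deriving "bb": ["S"]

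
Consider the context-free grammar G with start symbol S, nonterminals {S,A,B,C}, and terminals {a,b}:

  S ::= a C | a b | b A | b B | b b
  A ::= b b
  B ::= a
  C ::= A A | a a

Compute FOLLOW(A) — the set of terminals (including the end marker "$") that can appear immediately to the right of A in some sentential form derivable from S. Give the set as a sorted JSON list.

FIRST iteration:
round 1:
  A via A→b b: +{b}
  B via B→a: +{a}
  C via C→A A: +{b}
  C via C→a a: +{a}
  S via S→a C: +{a}
  S via S→b A: +{b}
  FIRST(S)={a,b}  FIRST(A)={b}  FIRST(B)={a}  FIRST(C)={a,b}
round 2: done
  FIRST(S)={a,b}  FIRST(A)={b}  FIRST(B)={a}  FIRST(C)={a,b}

Compute FOLLOW by fixpoint:
initialize: $ ∈ FOLLOW(S)
round 1:
  C→A A: FOLLOW(A) ⊇ FIRST(A) = {b}; new: +{b}
  S→a C: FOLLOW(C) ⊇ FOLLOW(S) ⊇ {$}; new: +{$}
  S→b A: FOLLOW(A) ⊇ FOLLOW(S) ⊇ {$}; new: +{$}
  S→b B: FOLLOW(B) ⊇ FOLLOW(S) ⊇ {$}; new: +{$}
  S: {$}  A: {$,b}  B: {$}  C: {$}
round 2: (stable)
  S: {$}  A: {$,b}  B: {$}  C: {$}

FOLLOW(A) = ["$", "b"]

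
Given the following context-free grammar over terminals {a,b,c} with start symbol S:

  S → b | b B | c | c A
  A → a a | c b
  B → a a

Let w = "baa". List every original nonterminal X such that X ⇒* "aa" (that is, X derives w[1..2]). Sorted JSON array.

CNF form of G:
  S -> T1 A | T2 B | b | c
  A -> T0 T0 | T1 T2
  B -> T0 T0
  T0 -> a
  T1 -> c
  T2 -> b

Fill CYK table bottom-up — only the sub-triangle for w[1..2]:
  cell(1,1) a: {T0}  orig:{}
  cell(2,2) a: {T0}  orig:{}
  cell(1,2) aa: {A,B}

Original NTs in T[1,2] deriving "aa": ["A", "B"]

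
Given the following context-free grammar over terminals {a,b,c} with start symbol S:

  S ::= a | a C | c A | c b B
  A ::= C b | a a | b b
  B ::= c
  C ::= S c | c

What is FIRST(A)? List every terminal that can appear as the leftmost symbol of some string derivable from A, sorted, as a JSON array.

FIRST iteration:
[1]
  A via A→a a: +{a}
  A via A→b b: +{b}
  B via B→c: +{c}
  C via C→c: +{c}
  S via S→a: +{a}
  S via S→c A: +{c}
  FIRST(S)={a,c}  FIRST(A)={a,b}  FIRST(B)={c}  FIRST(C)={c}
[2]
  A via A→C b: +{c}
  C via C→S c: +{a}
  FIRST(S)={a,c}  FIRST(A)={a,b,c}  FIRST(B)={c}  FIRST(C)={a,c}
[3] (stable)
  FIRST(S)={a,c}  FIRST(A)={a,b,c}  FIRST(B)={c}  FIRST(C)={a,c}

FIRST(A) = ["a", "b", "c"]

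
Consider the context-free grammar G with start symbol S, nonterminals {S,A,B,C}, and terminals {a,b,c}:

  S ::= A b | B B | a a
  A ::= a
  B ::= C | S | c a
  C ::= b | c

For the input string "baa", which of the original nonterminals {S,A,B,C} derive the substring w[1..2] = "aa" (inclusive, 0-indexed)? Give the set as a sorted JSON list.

Convert to CNF:
  S -> A T0 | B B | T1 T1
  A -> a
  B -> A T0 | B B | T1 T1 | T2 T1 | b | c
  C -> b | c
  T0 -> b
  T1 -> a
  T2 -> c

Fill CYK table bottom-up, restricted to cells inside w[1..2]:
  [1..1]={A,T1}  "a"  orig:{A}
  [2..2]={A,T1}  "a"  orig:{A}
  [1..2]={B,S}  "aa"

Original NTs in T[1,2] deriving "aa": ["B", "S"]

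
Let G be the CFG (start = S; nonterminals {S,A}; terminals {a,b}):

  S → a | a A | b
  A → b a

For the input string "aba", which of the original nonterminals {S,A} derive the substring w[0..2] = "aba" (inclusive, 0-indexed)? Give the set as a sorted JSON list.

CNF form of G:
  S -> T1 A | a | b
  A -> T0 T1
  T0 -> b
  T1 -> a

CYK fill (cells [i..j] with 0 ≤ i ≤ j ≤ 2 only):
  [0..0]={S,T1}  "a"  orig:{S}
  [1..1]={S,T0}  "b"  orig:{S}
  [2..2]={S,T1}  "a"  orig:{S}
  [0..1]=∅  "ab"
  [1..2]={A}  "ba"
  [0..2]={S}  "aba"

Original NTs in T[0,2] deriving "aba": ["S"]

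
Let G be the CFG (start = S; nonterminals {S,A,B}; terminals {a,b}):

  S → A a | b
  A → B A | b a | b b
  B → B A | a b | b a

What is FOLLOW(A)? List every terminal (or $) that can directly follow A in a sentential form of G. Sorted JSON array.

FIRST iteration:
round 1:
  A via A→b a: +{b}
  B via B→a b: +{a}
  B via B→b a: +{b}
  S via S→A a: +{b}
  FIRST(S)={b}  FIRST(A)={b}  FIRST(B)={a,b}
round 2:
  A via A→B A: +{a}
  S via S→A a: +{a}
  FIRST(S)={a,b}  FIRST(A)={a,b}  FIRST(B)={a,b}
round 3: (stable)
  FIRST(S)={a,b}  FIRST(A)={a,b}  FIRST(B)={a,b}

Compute FOLLOW by fixpoint:
initialize: $ ∈ FOLLOW(S)
pass 1:
  A→B A: FOLLOW(B) ⊇ FIRST(A) = {a,b}; new: +{a,b}
  B→B A: FOLLOW(A) ⊇ FOLLOW(B) ⊇ {a,b}; new: +{a,b}
  FOLLOW(S)={$}  FOLLOW(A)={a,b}  FOLLOW(B)={a,b}
pass 2: (no change)
  FOLLOW(S)={$}  FOLLOW(A)={a,b}  FOLLOW(B)={a,b}

FOLLOW(A) = ["a", "b"]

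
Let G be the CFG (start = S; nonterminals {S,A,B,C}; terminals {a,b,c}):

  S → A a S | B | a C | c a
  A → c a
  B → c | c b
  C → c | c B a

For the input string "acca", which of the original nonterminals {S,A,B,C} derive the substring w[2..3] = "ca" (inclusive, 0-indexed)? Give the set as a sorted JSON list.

Convert to CNF:
  S -> A X4 | T0 T1 | T0 T2 | T1 C | c
  A -> T0 T1
  B -> T0 T2 | c
  C -> T0 X3 | c
  T0 -> c
  T1 -> a
  T2 -> b
  X3 -> B T1
  X4 -> T1 S

CYK fill (cells [i..j] with 2 ≤ i ≤ j ≤ 3 only):
  T[2,2] 'c' = {B,C,S,T0}  orig:{B,C,S}
  T[3,3] 'a' = {T1}  orig:{}
  T[2,3] 'ca' = {A,S,X3}  orig:{A,S}

Original NTs in T[2,3] deriving "ca": ["A", "S"]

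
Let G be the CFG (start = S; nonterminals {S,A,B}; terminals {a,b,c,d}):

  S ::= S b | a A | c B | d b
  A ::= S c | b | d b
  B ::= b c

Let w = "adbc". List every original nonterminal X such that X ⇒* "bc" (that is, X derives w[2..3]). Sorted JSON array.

Convert to CNF:
  S -> S T2 | T0 B | T1 T2 | T3 A
  A -> S T0 | T1 T2 | b
  B -> T2 T0
  T0 -> c
  T1 -> d
  T2 -> b
  T3 -> a

CYK fill (cells [i..j] with 2 ≤ i ≤ j ≤ 3 only):
  [2..2]={A,T2}  "b"  orig:{A}
  [3..3]={T0}  "c"  orig:{}
  [2..3]={B}  "bc"

Original NTs in T[2,3] deriving "bc": ["B"]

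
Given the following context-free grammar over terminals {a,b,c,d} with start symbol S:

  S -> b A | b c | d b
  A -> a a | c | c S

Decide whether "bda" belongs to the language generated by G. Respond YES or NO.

CNF form of G:
  S -> T2 A | T2 T1 | T3 T2
  A -> T0 T0 | T1 S | c
  T0 -> a
  T1 -> c
  T2 -> b
  T3 -> d

Fill CYK table bottom-up:
  T[0,0] 'b' = {T2}  orig:{}
  T[1,1] 'd' = {T3}  orig:{}
  T[2,2] 'a' = {T0}  orig:{}
  T[0,1] 'bd' = ∅
  T[1,2] 'da' = ∅
  T[0,2] 'bda' = ∅

S ∉ T[0,2] ⇒ NO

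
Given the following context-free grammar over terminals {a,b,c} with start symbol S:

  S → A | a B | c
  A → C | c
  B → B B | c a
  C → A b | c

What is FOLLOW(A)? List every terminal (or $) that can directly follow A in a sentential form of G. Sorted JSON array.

FIRST sets, iterate to fixpoint:
round 1:
  A via A→c: +{c}
  B via B→c a: +{c}
  C via C→A b: +{c}
  S via S→A: +{c}
  S via S→a B: +{a}
  FIRST(S)={a,c}  FIRST(A)={c}  FIRST(B)={c}  FIRST(C)={c}
round 2: (stable)
  FIRST(S)={a,c}  FIRST(A)={c}  FIRST(B)={c}  FIRST(C)={c}

FOLLOW iteration:
FOLLOW(S) := {$}
pass 1:
  B→B B: FOLLOW(B) ⊇ FIRST(B) = {c}; new: +{c}
  C→A b: FOLLOW(A) ⊇ FIRST(b) = {b}; new: +{b}
  S→A: FOLLOW(A) ⊇ FOLLOW(S) ⊇ {$}; new: +{$}
  S→a B: FOLLOW(B) ⊇ FOLLOW(S) ⊇ {$}; new: +{$}
  S: {$}  A: {$,b}  B: {$,c}  C: {}
pass 2:
  A→C: FOLLOW(C) ⊇ FOLLOW(A) ⊇ {$,b}; new: +{$,b}
  S: {$}  A: {$,b}  B: {$,c}  C: {$,b}
pass 3: done
  S: {$}  A: {$,b}  B: {$,c}  C: {$,b}

FOLLOW(A) = ["$", "b"]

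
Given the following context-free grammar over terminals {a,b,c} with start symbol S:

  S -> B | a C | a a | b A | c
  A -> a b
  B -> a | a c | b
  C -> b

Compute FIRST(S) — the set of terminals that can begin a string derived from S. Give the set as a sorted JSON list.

FIRST sets, iterate to fixpoint:
pass 1:
  A via A→a b: +{a}
  B via B→a: +{a}
  B via B→b: +{b}
  C via C→b: +{b}
  S via S→B: +{a,b}
  S via S→c: +{c}
  FIRST(S)={a,b,c}  FIRST(A)={a}  FIRST(B)={a,b}  FIRST(C)={b}
pass 2: (no change)
  FIRST(S)={a,b,c}  FIRST(A)={a}  FIRST(B)={a,b}  FIRST(C)={b}

FIRST(S) = ["a", "b", "c"]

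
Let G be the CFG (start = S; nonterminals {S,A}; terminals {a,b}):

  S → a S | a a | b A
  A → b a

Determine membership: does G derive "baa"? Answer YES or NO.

Convert to CNF:
  S -> T0 A | T1 S | T1 T1
  A -> T0 T1
  T0 -> b
  T1 -> a

Fill CYK table bottom-up:
  [0..0]={T0}  "b"  orig:{}
  [1..1]={T1}  "a"  orig:{}
  [2..2]={T1}  "a"  orig:{}
  [0..1]={A}  "ba"
  [1..2]={S}  "aa"
  [0..2]=∅  "baa"

S ∉ T[0,2] ⇒ NO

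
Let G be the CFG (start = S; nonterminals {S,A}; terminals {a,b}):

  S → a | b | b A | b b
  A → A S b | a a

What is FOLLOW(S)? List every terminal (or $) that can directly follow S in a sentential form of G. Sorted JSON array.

FIRST iteration:
[1]
  A via A→a a: +{a}
  S via S→a: +{a}
  S via S→b: +{b}
  FIRST(S)={a,b}  FIRST(A)={a}
[2] done
  FIRST(S)={a,b}  FIRST(A)={a}

Compute FOLLOW by fixpoint:
seed FOLLOW(S) with $
pass 1:
  A→A S b: FOLLOW(A) ⊇ FIRST(S) = {a,b}; new: +{a,b}
  A→A S b: FOLLOW(S) ⊇ FIRST(b) = {b}; new: +{b}
  S→b A: FOLLOW(A) ⊇ FOLLOW(S) ⊇ {$,b}; new: +{$}
  FOLLOW(S)={$,b}  FOLLOW(A)={$,a,b}
pass 2: done
  FOLLOW(S)={$,b}  FOLLOW(A)={$,a,b}

FOLLOW(S) = ["$", "b"]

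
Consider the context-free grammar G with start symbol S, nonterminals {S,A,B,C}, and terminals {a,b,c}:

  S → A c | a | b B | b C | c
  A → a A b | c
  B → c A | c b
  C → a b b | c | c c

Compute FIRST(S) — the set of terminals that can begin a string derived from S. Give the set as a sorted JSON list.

FIRST sets, iterate to fixpoint:
[1]
  A via A→a A b: +{a}
  A via A→c: +{c}
  B via B→c A: +{c}
  C via C→a b b: +{a}
  C via C→c: +{c}
  S via S→A c: +{a,c}
  S via S→b B: +{b}
  FIRST(S)={a,b,c}  FIRST(A)={a,c}  FIRST(B)={c}  FIRST(C)={a,c}
[2] (no change)
  FIRST(S)={a,b,c}  FIRST(A)={a,c}  FIRST(B)={c}  FIRST(C)={a,c}

FIRST(S) = ["a", "b", "c"]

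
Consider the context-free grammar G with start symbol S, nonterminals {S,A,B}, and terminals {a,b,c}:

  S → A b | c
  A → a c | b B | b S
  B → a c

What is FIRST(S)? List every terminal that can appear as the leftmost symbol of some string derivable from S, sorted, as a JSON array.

FIRST sets, iterate to fixpoint:
[1]
  A via A→a c: +{a}
  A via A→b B: +{b}
  B via B→a c: +{a}
  S via S→A b: +{a,b}
  S via S→c: +{c}
  FIRST(S)={a,b,c}  FIRST(A)={a,b}  FIRST(B)={a}
[2] — fixpoint
  FIRST(S)={a,b,c}  FIRST(A)={a,b}  FIRST(B)={a}

FIRST(S) = ["a", "b", "c"]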